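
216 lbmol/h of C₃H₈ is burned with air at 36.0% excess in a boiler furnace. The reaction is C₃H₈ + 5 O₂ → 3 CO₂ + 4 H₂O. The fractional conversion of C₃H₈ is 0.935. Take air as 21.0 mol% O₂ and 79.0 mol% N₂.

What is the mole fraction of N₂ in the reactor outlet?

0.745

Stoichiometric O₂ = 5 × 216 = 1080 lbmol/h; O₂ fed = 1080 × 1.360 = 1469 lbmol/h.
N₂ fed = 1469 × 79/21 = 5525 lbmol/h.
Fuel reacted = 0.935 × 216 → ξ = 202 lbmol/h.
Outlet (n = n₀ + ν ξ):
  C₃H₈: 216 − 1(202) = 14.04
  O₂: 1469 − 5(202) = 459
  N₂: 5525 (inert)
  CO₂: 0 + 3(202) = 605.9
  H₂O: 0 + 4(202) = 807.8
Total out = 7412 lbmol/h; y_N₂ = 5525 / 7412 = 0.7455.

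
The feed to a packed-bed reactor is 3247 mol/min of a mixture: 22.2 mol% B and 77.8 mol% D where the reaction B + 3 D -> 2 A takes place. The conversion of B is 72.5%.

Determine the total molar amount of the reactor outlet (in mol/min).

2200 mol/min

B reacted = 0.725 × 720.8 = 522.6 mol/min; ν_B = −1, so ξ = 522.6/1 = 522.6 mol/min.
Outlet amounts (n = n₀ + ν ξ):
  B: 720.8 − 1(522.6) = 198.2
  D: 2526 − 3(522.6) = 958.4
  A: 0 + 2(522.6) = 1045
Total out = 198.2 + 958.4 + 1045 = 2202 mol/min.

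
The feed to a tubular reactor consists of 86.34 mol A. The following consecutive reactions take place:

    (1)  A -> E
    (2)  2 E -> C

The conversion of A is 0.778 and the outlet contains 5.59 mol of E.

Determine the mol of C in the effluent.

Conversion of A: A consumed = 1ξ₁ = 0.778 × 86.34 → ξ₁ = 67.17 mol.
E balance: n_E = 0 + 1ξ₁ − 2ξ₂ = 5.59 → ξ₂ = (1·67.17 − 5.59)/2 = 30.79 mol.
Outlet amounts (n = n₀ + Σ ν·ξ):
  A: 86.34 − 1(67.17) = 19.17
  E: 0 + 1(67.17) − 2(30.79) = 5.59
  C: 0 + 1(30.79) = 30.79

30.8 mol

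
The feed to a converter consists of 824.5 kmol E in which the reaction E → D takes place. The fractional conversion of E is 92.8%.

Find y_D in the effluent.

E reacted = 0.928 × 824.5 = 765.1 kmol; ν_E = −1, so ξ = 765.1/1 = 765.1 kmol.
Outlet amounts (n = n₀ + ν ξ):
  E: 824.5 − 1(765.1) = 59.36
  D: 0 + 1(765.1) = 765.1
Total out = 824.5 kmol; y_D = 765.1 / 824.5 = 0.928.

0.928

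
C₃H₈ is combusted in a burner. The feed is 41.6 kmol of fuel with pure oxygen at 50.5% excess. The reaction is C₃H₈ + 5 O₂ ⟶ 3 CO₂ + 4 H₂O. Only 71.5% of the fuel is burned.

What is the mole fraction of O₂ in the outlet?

0.427

Stoichiometric O₂ = 5 × 41.6 = 208 kmol; O₂ fed = 208 × 1.505 = 313 kmol.
Fuel reacted = 0.715 × 41.6 → ξ = 29.74 kmol.
Outlet (n = n₀ + ν ξ):
  C₃H₈: 41.6 − 1(29.74) = 11.86
  O₂: 313 − 5(29.74) = 164.3
  CO₂: 0 + 3(29.74) = 89.23
  H₂O: 0 + 4(29.74) = 119
Total out = 384.4 kmol; y_O₂ = 164.3 / 384.4 = 0.4275.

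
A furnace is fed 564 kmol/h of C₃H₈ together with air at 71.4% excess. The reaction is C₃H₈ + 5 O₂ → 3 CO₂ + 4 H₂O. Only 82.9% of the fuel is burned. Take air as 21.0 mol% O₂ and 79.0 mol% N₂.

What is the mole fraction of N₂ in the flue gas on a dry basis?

Stoichiometric O₂ = 5 × 564 = 2820 kmol/h; O₂ fed = 2820 × 1.714 = 4833 kmol/h.
N₂ fed = 4833 × 79/21 = 18180 kmol/h.
Fuel reacted = 0.829 × 564 → ξ = 467.6 kmol/h.
Outlet (n = n₀ + ν ξ):
  C₃H₈: 564 − 1(467.6) = 96.44
  O₂: 4833 − 5(467.6) = 2496
  N₂: 18180 (inert)
  CO₂: 0 + 3(467.6) = 1403
  H₂O: 0 + 4(467.6) = 1870
Dry total = 22180 kmol/h; y_N₂ (dry) = 18180 / 22180 = 0.8199.

0.82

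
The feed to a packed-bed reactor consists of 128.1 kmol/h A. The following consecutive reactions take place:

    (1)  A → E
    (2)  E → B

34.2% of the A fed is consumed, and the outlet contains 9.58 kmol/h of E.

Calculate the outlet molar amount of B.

Conversion of A: A consumed = 1ξ₁ = 0.342 × 128.1 → ξ₁ = 43.81 kmol/h.
E balance: n_E = 0 + 1ξ₁ − 1ξ₂ = 9.58 → ξ₂ = (1·43.81 − 9.58)/1 = 34.23 kmol/h.
Outlet amounts (n = n₀ + Σ ν·ξ):
  A: 128.1 − 1(43.81) = 84.29
  E: 0 + 1(43.81) − 1(34.23) = 9.58
  B: 0 + 1(34.23) = 34.23

34.2 kmol/h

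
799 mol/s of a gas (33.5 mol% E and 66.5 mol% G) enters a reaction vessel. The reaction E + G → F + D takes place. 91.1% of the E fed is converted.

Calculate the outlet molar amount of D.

244 mol/s

E reacted = 0.911 × 267.7 = 243.8 mol/s; ν_E = −1, so ξ = 243.8/1 = 243.8 mol/s.
Outlet amounts (n = n₀ + ν ξ):
  E: 267.7 − 1(243.8) = 23.82
  G: 531.3 − 1(243.8) = 287.5
  F: 0 + 1(243.8) = 243.8
  D: 0 + 1(243.8) = 243.8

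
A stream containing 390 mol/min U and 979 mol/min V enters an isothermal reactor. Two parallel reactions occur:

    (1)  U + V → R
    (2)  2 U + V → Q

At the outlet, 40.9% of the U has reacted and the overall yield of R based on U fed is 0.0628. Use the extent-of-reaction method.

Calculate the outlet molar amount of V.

887 mol/min

Yield of R: 1ξ₁ / 390 = 0.0628 → ξ₁ = 24.49 mol/min.
Conversion of U: 1ξ₁ + 2ξ₂ = 0.409 × 390 = 159.5 → ξ₂ = 67.51 mol/min.
Outlet amounts (n = n₀ + Σ ν·ξ):
  U: 390 − 1(24.49) − 2(67.51) = 230.5
  V: 979 − 1(24.49) − 1(67.51) = 887
  R: 0 + 1(24.49) = 24.49
  Q: 0 + 1(67.51) = 67.51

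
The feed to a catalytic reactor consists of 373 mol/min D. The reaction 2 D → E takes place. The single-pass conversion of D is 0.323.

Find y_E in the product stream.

0.193

D reacted = 0.323 × 373 = 120.5 mol/min; ν_D = −2, so ξ = 120.5/2 = 60.24 mol/min.
Outlet amounts (n = n₀ + ν ξ):
  D: 373 − 2(60.24) = 252.5
  E: 0 + 1(60.24) = 60.24
Total out = 312.8 mol/min; y_E = 60.24 / 312.8 = 0.1926.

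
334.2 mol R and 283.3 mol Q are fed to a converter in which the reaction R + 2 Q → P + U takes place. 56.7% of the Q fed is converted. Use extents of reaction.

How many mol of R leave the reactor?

254 mol

Q reacted = 0.567 × 283.3 = 160.6 mol; ν_Q = −2, so ξ = 160.6/2 = 80.32 mol.
Outlet amounts (n = n₀ + ν ξ):
  R: 334.2 − 1(80.32) = 253.9
  Q: 283.3 − 2(80.32) = 122.7
  P: 0 + 1(80.32) = 80.32
  U: 0 + 1(80.32) = 80.32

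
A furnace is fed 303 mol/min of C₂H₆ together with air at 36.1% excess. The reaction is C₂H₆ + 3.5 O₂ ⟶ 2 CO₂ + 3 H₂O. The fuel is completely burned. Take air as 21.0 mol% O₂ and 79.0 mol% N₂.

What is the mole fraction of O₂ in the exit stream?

0.0522

Stoichiometric O₂ = 3.5 × 303 = 1060 mol/min; O₂ fed = 1060 × 1.361 = 1443 mol/min.
N₂ fed = 1443 × 79/21 = 5430 mol/min.
Fuel reacted = 1 × 303 → ξ = 303 mol/min.
Outlet (n = n₀ + ν ξ):
  C₂H₆: 303 − 1(303) = 0
  O₂: 1443 − 3.5(303) = 382.8
  N₂: 5430 (inert)
  CO₂: 0 + 2(303) = 606
  H₂O: 0 + 3(303) = 909
Total out = 7328 mol/min; y_O₂ = 382.8 / 7328 = 0.05225.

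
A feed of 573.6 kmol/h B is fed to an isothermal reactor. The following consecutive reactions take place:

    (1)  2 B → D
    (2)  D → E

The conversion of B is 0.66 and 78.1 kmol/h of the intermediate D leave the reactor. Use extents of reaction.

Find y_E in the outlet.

0.289

Conversion of B: B consumed = 2ξ₁ = 0.66 × 573.6 → ξ₁ = 189.3 kmol/h.
D balance: n_D = 0 + 1ξ₁ − 1ξ₂ = 78.1 → ξ₂ = (1·189.3 − 78.1)/1 = 111.2 kmol/h.
Outlet amounts (n = n₀ + Σ ν·ξ):
  B: 573.6 − 2(189.3) = 195
  D: 0 + 1(189.3) − 1(111.2) = 78.1
  E: 0 + 1(111.2) = 111.2
Total out = 384.3 kmol/h; y_E = 111.2 / 384.3 = 0.2893.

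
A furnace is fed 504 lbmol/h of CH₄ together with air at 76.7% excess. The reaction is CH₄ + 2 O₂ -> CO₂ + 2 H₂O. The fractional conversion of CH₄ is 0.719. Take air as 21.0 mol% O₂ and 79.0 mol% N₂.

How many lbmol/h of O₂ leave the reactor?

Stoichiometric O₂ = 2 × 504 = 1008 lbmol/h; O₂ fed = 1008 × 1.767 = 1781 lbmol/h.
N₂ fed = 1781 × 79/21 = 6700 lbmol/h.
Fuel reacted = 0.719 × 504 → ξ = 362.4 lbmol/h.
Outlet (n = n₀ + ν ξ):
  CH₄: 504 − 1(362.4) = 141.6
  O₂: 1781 − 2(362.4) = 1056
  N₂: 6700 (inert)
  CO₂: 0 + 1(362.4) = 362.4
  H₂O: 0 + 2(362.4) = 724.8

1060 lbmol/h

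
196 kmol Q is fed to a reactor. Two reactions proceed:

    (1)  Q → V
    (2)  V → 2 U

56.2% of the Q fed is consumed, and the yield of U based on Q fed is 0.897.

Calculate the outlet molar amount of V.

22.2 kmol

Conversion of Q: Q consumed = 1ξ₁ = 0.562 × 196 → ξ₁ = 110.2 kmol.
Yield of U: 2ξ₂ / 196 = 0.897 → ξ₂ = 87.91 kmol.
Outlet amounts (n = n₀ + Σ ν·ξ):
  Q: 196 − 1(110.2) = 85.85
  V: 0 + 1(110.2) − 1(87.91) = 22.25
  U: 0 + 2(87.91) = 175.8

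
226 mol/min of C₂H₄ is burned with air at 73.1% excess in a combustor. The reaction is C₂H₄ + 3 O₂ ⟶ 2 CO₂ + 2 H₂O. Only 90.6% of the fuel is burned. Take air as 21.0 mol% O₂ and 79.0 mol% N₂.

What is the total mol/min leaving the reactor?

Stoichiometric O₂ = 3 × 226 = 678 mol/min; O₂ fed = 678 × 1.731 = 1174 mol/min.
N₂ fed = 1174 × 79/21 = 4415 mol/min.
Fuel reacted = 0.906 × 226 → ξ = 204.8 mol/min.
Outlet (n = n₀ + ν ξ):
  C₂H₄: 226 − 1(204.8) = 21.24
  O₂: 1174 − 3(204.8) = 559.3
  N₂: 4415 (inert)
  CO₂: 0 + 2(204.8) = 409.5
  H₂O: 0 + 2(204.8) = 409.5
Total out = 21.24 + 559.3 + 4415 + 409.5 + 409.5 = 5815 mol/min.

5810 mol/min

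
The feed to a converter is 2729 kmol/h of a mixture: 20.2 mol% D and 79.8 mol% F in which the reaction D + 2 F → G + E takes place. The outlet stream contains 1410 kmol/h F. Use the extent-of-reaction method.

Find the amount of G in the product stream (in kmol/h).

384 kmol/h

For F: n = n₀ − 2ξ → 1410 = 2178 − 2ξ, giving ξ = 383.9 kmol/h.
Outlet amounts (n = n₀ + ν ξ):
  D: 551.3 − 1(383.9) = 167.4
  F: 2178 − 2(383.9) = 1410
  G: 0 + 1(383.9) = 383.9
  E: 0 + 1(383.9) = 383.9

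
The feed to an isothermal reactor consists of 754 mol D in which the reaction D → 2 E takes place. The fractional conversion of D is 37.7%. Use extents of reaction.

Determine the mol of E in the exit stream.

569 mol

D reacted = 0.377 × 754 = 284.3 mol; ν_D = −1, so ξ = 284.3/1 = 284.3 mol.
Outlet amounts (n = n₀ + ν ξ):
  D: 754 − 1(284.3) = 469.7
  E: 0 + 2(284.3) = 568.5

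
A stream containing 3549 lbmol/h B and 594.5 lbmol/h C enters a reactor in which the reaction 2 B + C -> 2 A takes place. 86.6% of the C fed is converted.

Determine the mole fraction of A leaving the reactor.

0.284

C reacted = 0.866 × 594.5 = 514.8 lbmol/h; ν_C = −1, so ξ = 514.8/1 = 514.8 lbmol/h.
Outlet amounts (n = n₀ + ν ξ):
  B: 3549 − 2(514.8) = 2519
  C: 594.5 − 1(514.8) = 79.66
  A: 0 + 2(514.8) = 1030
Total out = 3629 lbmol/h; y_A = 1030 / 3629 = 0.2838.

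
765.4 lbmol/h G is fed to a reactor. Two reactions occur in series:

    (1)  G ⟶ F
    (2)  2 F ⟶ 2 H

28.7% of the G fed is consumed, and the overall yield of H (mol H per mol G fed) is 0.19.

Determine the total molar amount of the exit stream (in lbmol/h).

Conversion of G: G consumed = 1ξ₁ = 0.287 × 765.4 → ξ₁ = 219.7 lbmol/h.
Yield of H: 2ξ₂ / 765.4 = 0.19 → ξ₂ = 72.71 lbmol/h.
Outlet amounts (n = n₀ + Σ ν·ξ):
  G: 765.4 − 1(219.7) = 545.7
  F: 0 + 1(219.7) − 2(72.71) = 74.24
  H: 0 + 2(72.71) = 145.4
Total out = 545.7 + 74.24 + 145.4 = 765.4 lbmol/h.

765 lbmol/h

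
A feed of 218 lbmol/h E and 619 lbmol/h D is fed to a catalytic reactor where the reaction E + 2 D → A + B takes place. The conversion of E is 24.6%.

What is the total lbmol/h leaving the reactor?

E reacted = 0.246 × 218 = 53.63 lbmol/h; ν_E = −1, so ξ = 53.63/1 = 53.63 lbmol/h.
Outlet amounts (n = n₀ + ν ξ):
  E: 218 − 1(53.63) = 164.4
  D: 619 − 2(53.63) = 511.7
  A: 0 + 1(53.63) = 53.63
  B: 0 + 1(53.63) = 53.63
Total out = 164.4 + 511.7 + 53.63 + 53.63 = 783.4 lbmol/h.

783 lbmol/h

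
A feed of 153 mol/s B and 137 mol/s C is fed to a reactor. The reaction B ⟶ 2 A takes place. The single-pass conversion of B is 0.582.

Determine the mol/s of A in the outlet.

B reacted = 0.582 × 153 = 89.05 mol/s; ν_B = −1, so ξ = 89.05/1 = 89.05 mol/s.
Outlet amounts (n = n₀ + ν ξ):
  B: 153 − 1(89.05) = 63.95
  A: 0 + 2(89.05) = 178.1
  C: 137 (inert)

178 mol/s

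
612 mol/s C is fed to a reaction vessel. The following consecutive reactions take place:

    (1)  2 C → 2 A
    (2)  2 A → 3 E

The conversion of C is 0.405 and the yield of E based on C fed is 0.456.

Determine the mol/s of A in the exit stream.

Conversion of C: C consumed = 2ξ₁ = 0.405 × 612 → ξ₁ = 123.9 mol/s.
Yield of E: 3ξ₂ / 612 = 0.456 → ξ₂ = 93.02 mol/s.
Outlet amounts (n = n₀ + Σ ν·ξ):
  C: 612 − 2(123.9) = 364.1
  A: 0 + 2(123.9) − 2(93.02) = 61.81
  E: 0 + 3(93.02) = 279.1

61.8 mol/s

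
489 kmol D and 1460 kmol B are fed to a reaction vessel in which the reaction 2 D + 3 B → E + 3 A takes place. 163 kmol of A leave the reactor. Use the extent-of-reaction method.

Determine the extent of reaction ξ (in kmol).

ξ = 54.3 kmol

For A: n = n₀ + 3ξ → 163 = 0 + 3ξ, giving ξ = 54.33 kmol.
Outlet amounts (n = n₀ + ν ξ):
  D: 489 − 2(54.33) = 380.3
  B: 1460 − 3(54.33) = 1297
  E: 0 + 1(54.33) = 54.33
  A: 0 + 3(54.33) = 163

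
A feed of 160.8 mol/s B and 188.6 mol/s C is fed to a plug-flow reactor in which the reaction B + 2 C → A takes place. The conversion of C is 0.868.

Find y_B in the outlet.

0.425

C reacted = 0.868 × 188.6 = 163.7 mol/s; ν_C = −2, so ξ = 163.7/2 = 81.85 mol/s.
Outlet amounts (n = n₀ + ν ξ):
  B: 160.8 − 1(81.85) = 78.95
  C: 188.6 − 2(81.85) = 24.9
  A: 0 + 1(81.85) = 81.85
Total out = 185.7 mol/s; y_B = 78.95 / 185.7 = 0.4251.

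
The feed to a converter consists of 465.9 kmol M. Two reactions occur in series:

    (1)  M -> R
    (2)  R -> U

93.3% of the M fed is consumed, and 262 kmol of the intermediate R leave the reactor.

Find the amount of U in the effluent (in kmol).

173 kmol

Conversion of M: M consumed = 1ξ₁ = 0.933 × 465.9 → ξ₁ = 434.7 kmol.
R balance: n_R = 0 + 1ξ₁ − 1ξ₂ = 262 → ξ₂ = (1·434.7 − 262)/1 = 172.7 kmol.
Outlet amounts (n = n₀ + Σ ν·ξ):
  M: 465.9 − 1(434.7) = 31.22
  R: 0 + 1(434.7) − 1(172.7) = 262
  U: 0 + 1(172.7) = 172.7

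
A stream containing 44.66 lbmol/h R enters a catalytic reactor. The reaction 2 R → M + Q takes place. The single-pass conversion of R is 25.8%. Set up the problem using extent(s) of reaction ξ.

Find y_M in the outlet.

0.129

R reacted = 0.258 × 44.66 = 11.52 lbmol/h; ν_R = −2, so ξ = 11.52/2 = 5.761 lbmol/h.
Outlet amounts (n = n₀ + ν ξ):
  R: 44.66 − 2(5.761) = 33.14
  M: 0 + 1(5.761) = 5.761
  Q: 0 + 1(5.761) = 5.761
Total out = 44.66 lbmol/h; y_M = 5.761 / 44.66 = 0.129.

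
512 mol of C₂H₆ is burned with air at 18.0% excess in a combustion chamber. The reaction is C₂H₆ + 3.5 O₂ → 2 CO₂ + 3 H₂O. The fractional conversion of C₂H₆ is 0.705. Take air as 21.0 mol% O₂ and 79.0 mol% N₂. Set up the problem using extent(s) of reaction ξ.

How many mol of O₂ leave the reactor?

851 mol

Stoichiometric O₂ = 3.5 × 512 = 1792 mol; O₂ fed = 1792 × 1.180 = 2115 mol.
N₂ fed = 2115 × 79/21 = 7955 mol.
Fuel reacted = 0.705 × 512 → ξ = 361 mol.
Outlet (n = n₀ + ν ξ):
  C₂H₆: 512 − 1(361) = 151
  O₂: 2115 − 3.5(361) = 851.2
  N₂: 7955 (inert)
  CO₂: 0 + 2(361) = 721.9
  H₂O: 0 + 3(361) = 1083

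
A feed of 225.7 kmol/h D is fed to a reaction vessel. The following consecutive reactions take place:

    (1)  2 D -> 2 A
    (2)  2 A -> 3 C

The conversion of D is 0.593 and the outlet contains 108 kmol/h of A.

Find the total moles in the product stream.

Conversion of D: D consumed = 2ξ₁ = 0.593 × 225.7 → ξ₁ = 66.92 kmol/h.
A balance: n_A = 0 + 2ξ₁ − 2ξ₂ = 108 → ξ₂ = (2·66.92 − 108)/2 = 12.92 kmol/h.
Outlet amounts (n = n₀ + Σ ν·ξ):
  D: 225.7 − 2(66.92) = 91.86
  A: 0 + 2(66.92) − 2(12.92) = 108
  C: 0 + 3(12.92) = 38.76
Total out = 91.86 + 108 + 38.76 = 238.6 kmol/h.

239 kmol/h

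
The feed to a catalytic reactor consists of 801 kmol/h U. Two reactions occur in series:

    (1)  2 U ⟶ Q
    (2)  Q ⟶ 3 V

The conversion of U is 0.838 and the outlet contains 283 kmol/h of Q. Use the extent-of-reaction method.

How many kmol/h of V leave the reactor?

158 kmol/h

Conversion of U: U consumed = 2ξ₁ = 0.838 × 801 → ξ₁ = 335.6 kmol/h.
Q balance: n_Q = 0 + 1ξ₁ − 1ξ₂ = 283 → ξ₂ = (1·335.6 − 283)/1 = 52.62 kmol/h.
Outlet amounts (n = n₀ + Σ ν·ξ):
  U: 801 − 2(335.6) = 129.8
  Q: 0 + 1(335.6) − 1(52.62) = 283
  V: 0 + 3(52.62) = 157.9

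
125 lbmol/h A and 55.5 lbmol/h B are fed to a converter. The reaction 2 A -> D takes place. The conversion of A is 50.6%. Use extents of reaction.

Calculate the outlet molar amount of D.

A reacted = 0.506 × 125 = 63.25 lbmol/h; ν_A = −2, so ξ = 63.25/2 = 31.62 lbmol/h.
Outlet amounts (n = n₀ + ν ξ):
  A: 125 − 2(31.62) = 61.75
  D: 0 + 1(31.62) = 31.62
  B: 55.5 (inert)

31.6 lbmol/h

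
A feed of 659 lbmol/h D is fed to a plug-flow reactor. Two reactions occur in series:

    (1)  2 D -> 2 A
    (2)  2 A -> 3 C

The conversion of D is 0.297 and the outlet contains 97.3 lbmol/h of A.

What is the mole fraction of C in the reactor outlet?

0.208

Conversion of D: D consumed = 2ξ₁ = 0.297 × 659 → ξ₁ = 97.86 lbmol/h.
A balance: n_A = 0 + 2ξ₁ − 2ξ₂ = 97.3 → ξ₂ = (2·97.86 − 97.3)/2 = 49.21 lbmol/h.
Outlet amounts (n = n₀ + Σ ν·ξ):
  D: 659 − 2(97.86) = 463.3
  A: 0 + 2(97.86) − 2(49.21) = 97.3
  C: 0 + 3(49.21) = 147.6
Total out = 708.2 lbmol/h; y_C = 147.6 / 708.2 = 0.2085.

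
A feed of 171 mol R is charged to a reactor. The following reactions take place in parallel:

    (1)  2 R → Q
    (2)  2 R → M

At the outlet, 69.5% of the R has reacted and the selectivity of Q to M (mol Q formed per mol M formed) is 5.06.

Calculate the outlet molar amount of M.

9.81 mol

Conversion of R: R consumed = 0.695 × 171 = 118.8 mol = 2ξ₁ + 2ξ₂.
Selectivity: 1ξ₁ / (1ξ₂) = 5.06 → ξ₁ = 5.06 ξ₂.
Substitute: (2·5.06 + 2) ξ₂ = 118.8 → ξ₂ = 9.806 mol, ξ₁ = 49.62 mol.
Outlet amounts (n = n₀ + Σ ν·ξ):
  R: 171 − 2(49.62) − 2(9.806) = 52.16
  Q: 0 + 1(49.62) = 49.62
  M: 0 + 1(9.806) = 9.806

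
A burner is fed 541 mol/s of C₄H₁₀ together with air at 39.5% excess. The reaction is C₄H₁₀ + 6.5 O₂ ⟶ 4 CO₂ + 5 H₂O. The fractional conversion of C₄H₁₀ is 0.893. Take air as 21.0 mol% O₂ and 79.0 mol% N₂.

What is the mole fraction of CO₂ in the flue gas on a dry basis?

Stoichiometric O₂ = 6.5 × 541 = 3516 mol/s; O₂ fed = 3516 × 1.395 = 4906 mol/s.
N₂ fed = 4906 × 79/21 = 18450 mol/s.
Fuel reacted = 0.893 × 541 → ξ = 483.1 mol/s.
Outlet (n = n₀ + ν ξ):
  C₄H₁₀: 541 − 1(483.1) = 57.89
  O₂: 4906 − 6.5(483.1) = 1765
  N₂: 18450 (inert)
  CO₂: 0 + 4(483.1) = 1932
  H₂O: 0 + 5(483.1) = 2416
Dry total = 22210 mol/s; y_CO₂ (dry) = 1932 / 22210 = 0.08701.

0.087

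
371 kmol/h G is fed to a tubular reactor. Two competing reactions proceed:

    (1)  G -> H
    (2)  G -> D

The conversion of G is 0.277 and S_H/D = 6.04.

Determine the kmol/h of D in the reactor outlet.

Conversion of G: G consumed = 0.277 × 371 = 102.8 kmol/h = 1ξ₁ + 1ξ₂.
Selectivity: 1ξ₁ / (1ξ₂) = 6.04 → ξ₁ = 6.04 ξ₂.
Substitute: (1·6.04 + 1) ξ₂ = 102.8 → ξ₂ = 14.6 kmol/h, ξ₁ = 88.17 kmol/h.
Outlet amounts (n = n₀ + Σ ν·ξ):
  G: 371 − 1(88.17) − 1(14.6) = 268.2
  H: 0 + 1(88.17) = 88.17
  D: 0 + 1(14.6) = 14.6

14.6 kmol/h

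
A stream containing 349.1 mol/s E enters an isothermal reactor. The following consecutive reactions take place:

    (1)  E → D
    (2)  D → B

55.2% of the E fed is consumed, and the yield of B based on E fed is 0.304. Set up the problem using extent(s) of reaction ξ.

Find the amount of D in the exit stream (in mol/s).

Conversion of E: E consumed = 1ξ₁ = 0.552 × 349.1 → ξ₁ = 192.7 mol/s.
Yield of B: 1ξ₂ / 349.1 = 0.304 → ξ₂ = 106.1 mol/s.
Outlet amounts (n = n₀ + Σ ν·ξ):
  E: 349.1 − 1(192.7) = 156.4
  D: 0 + 1(192.7) − 1(106.1) = 86.58
  B: 0 + 1(106.1) = 106.1

86.6 mol/s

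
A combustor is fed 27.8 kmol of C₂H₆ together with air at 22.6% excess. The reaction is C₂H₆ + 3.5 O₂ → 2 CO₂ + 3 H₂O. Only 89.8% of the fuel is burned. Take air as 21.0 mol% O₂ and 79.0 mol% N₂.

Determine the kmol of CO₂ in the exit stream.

Stoichiometric O₂ = 3.5 × 27.8 = 97.3 kmol; O₂ fed = 97.3 × 1.226 = 119.3 kmol.
N₂ fed = 119.3 × 79/21 = 448.8 kmol.
Fuel reacted = 0.898 × 27.8 → ξ = 24.96 kmol.
Outlet (n = n₀ + ν ξ):
  C₂H₆: 27.8 − 1(24.96) = 2.836
  O₂: 119.3 − 3.5(24.96) = 31.91
  N₂: 448.8 (inert)
  CO₂: 0 + 2(24.96) = 49.93
  H₂O: 0 + 3(24.96) = 74.89

49.9 kmol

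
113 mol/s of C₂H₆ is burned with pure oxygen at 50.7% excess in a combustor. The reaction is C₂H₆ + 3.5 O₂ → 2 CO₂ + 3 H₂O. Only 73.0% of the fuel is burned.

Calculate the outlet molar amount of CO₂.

165 mol/s

Stoichiometric O₂ = 3.5 × 113 = 395.5 mol/s; O₂ fed = 395.5 × 1.507 = 596 mol/s.
Fuel reacted = 0.73 × 113 → ξ = 82.49 mol/s.
Outlet (n = n₀ + ν ξ):
  C₂H₆: 113 − 1(82.49) = 30.51
  O₂: 596 − 3.5(82.49) = 307.3
  CO₂: 0 + 2(82.49) = 165
  H₂O: 0 + 3(82.49) = 247.5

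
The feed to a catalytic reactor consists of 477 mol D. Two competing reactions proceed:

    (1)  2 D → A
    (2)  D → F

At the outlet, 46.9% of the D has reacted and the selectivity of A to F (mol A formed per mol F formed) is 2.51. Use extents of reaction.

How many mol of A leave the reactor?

Conversion of D: D consumed = 0.469 × 477 = 223.7 mol = 2ξ₁ + 1ξ₂.
Selectivity: 1ξ₁ / (1ξ₂) = 2.51 → ξ₁ = 2.51 ξ₂.
Substitute: (2·2.51 + 1) ξ₂ = 223.7 → ξ₂ = 37.16 mol, ξ₁ = 93.28 mol.
Outlet amounts (n = n₀ + Σ ν·ξ):
  D: 477 − 2(93.28) − 1(37.16) = 253.3
  A: 0 + 1(93.28) = 93.28
  F: 0 + 1(37.16) = 37.16

93.3 mol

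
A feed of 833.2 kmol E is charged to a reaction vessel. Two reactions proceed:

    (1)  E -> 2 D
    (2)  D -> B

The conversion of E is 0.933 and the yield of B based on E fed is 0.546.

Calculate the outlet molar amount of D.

Conversion of E: E consumed = 1ξ₁ = 0.933 × 833.2 → ξ₁ = 777.4 kmol.
Yield of B: 1ξ₂ / 833.2 = 0.546 → ξ₂ = 454.9 kmol.
Outlet amounts (n = n₀ + Σ ν·ξ):
  E: 833.2 − 1(777.4) = 55.82
  D: 0 + 2(777.4) − 1(454.9) = 1100
  B: 0 + 1(454.9) = 454.9

1100 kmol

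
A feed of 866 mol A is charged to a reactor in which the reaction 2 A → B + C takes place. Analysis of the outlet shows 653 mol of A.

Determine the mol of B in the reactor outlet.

106 mol

For A: n = n₀ − 2ξ → 653 = 866 − 2ξ, giving ξ = 106.5 mol.
Outlet amounts (n = n₀ + ν ξ):
  A: 866 − 2(106.5) = 653
  B: 0 + 1(106.5) = 106.5
  C: 0 + 1(106.5) = 106.5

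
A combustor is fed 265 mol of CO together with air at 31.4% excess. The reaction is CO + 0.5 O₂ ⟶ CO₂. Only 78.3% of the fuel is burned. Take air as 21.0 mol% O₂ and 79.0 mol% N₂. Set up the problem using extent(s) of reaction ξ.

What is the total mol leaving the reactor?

Stoichiometric O₂ = 0.5 × 265 = 132.5 mol; O₂ fed = 132.5 × 1.314 = 174.1 mol.
N₂ fed = 174.1 × 79/21 = 655 mol.
Fuel reacted = 0.783 × 265 → ξ = 207.5 mol.
Outlet (n = n₀ + ν ξ):
  CO: 265 − 1(207.5) = 57.5
  O₂: 174.1 − 0.5(207.5) = 70.36
  N₂: 655 (inert)
  CO₂: 0 + 1(207.5) = 207.5
Total out = 57.5 + 70.36 + 655 + 207.5 = 990.3 mol.

990 mol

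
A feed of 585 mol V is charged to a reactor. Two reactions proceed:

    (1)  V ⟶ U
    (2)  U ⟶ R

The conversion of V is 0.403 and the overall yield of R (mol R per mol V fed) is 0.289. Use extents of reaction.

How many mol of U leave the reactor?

66.7 mol

Conversion of V: V consumed = 1ξ₁ = 0.403 × 585 → ξ₁ = 235.8 mol.
Yield of R: 1ξ₂ / 585 = 0.289 → ξ₂ = 169.1 mol.
Outlet amounts (n = n₀ + Σ ν·ξ):
  V: 585 − 1(235.8) = 349.2
  U: 0 + 1(235.8) − 1(169.1) = 66.69
  R: 0 + 1(169.1) = 169.1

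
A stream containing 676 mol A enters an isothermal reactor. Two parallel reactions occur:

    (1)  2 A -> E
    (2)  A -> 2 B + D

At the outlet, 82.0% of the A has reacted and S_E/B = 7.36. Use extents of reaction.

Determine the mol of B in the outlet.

Conversion of A: A consumed = 0.82 × 676 = 554.3 mol = 2ξ₁ + 1ξ₂.
Selectivity: 1ξ₁ / (2ξ₂) = 7.36 → ξ₁ = 14.72 ξ₂.
Substitute: (2·14.72 + 1) ξ₂ = 554.3 → ξ₂ = 18.21 mol, ξ₁ = 268.1 mol.
Outlet amounts (n = n₀ + Σ ν·ξ):
  A: 676 − 2(268.1) − 1(18.21) = 121.7
  E: 0 + 1(268.1) = 268.1
  B: 0 + 2(18.21) = 36.42
  D: 0 + 1(18.21) = 18.21

36.4 mol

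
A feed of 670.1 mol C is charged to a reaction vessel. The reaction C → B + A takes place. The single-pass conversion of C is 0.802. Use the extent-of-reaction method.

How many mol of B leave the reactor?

C reacted = 0.802 × 670.1 = 537.4 mol; ν_C = −1, so ξ = 537.4/1 = 537.4 mol.
Outlet amounts (n = n₀ + ν ξ):
  C: 670.1 − 1(537.4) = 132.7
  B: 0 + 1(537.4) = 537.4
  A: 0 + 1(537.4) = 537.4

537 mol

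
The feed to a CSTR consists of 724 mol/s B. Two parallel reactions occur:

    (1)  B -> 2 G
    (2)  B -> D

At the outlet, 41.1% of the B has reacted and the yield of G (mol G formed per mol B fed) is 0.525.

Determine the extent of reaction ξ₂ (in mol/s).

ξ₂ = 108 mol/s

Yield of G: 2ξ₁ / 724 = 0.525 → ξ₁ = 190.1 mol/s.
Conversion of B: 1ξ₁ + 1ξ₂ = 0.411 × 724 = 297.6 → ξ₂ = 107.5 mol/s.
Outlet amounts (n = n₀ + Σ ν·ξ):
  B: 724 − 1(190.1) − 1(107.5) = 426.4
  G: 0 + 2(190.1) = 380.1
  D: 0 + 1(107.5) = 107.5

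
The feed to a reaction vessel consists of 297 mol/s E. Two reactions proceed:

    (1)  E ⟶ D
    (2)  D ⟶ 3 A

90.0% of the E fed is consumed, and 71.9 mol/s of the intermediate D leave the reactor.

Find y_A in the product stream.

0.852

Conversion of E: E consumed = 1ξ₁ = 0.9 × 297 → ξ₁ = 267.3 mol/s.
D balance: n_D = 0 + 1ξ₁ − 1ξ₂ = 71.9 → ξ₂ = (1·267.3 − 71.9)/1 = 195.4 mol/s.
Outlet amounts (n = n₀ + Σ ν·ξ):
  E: 297 − 1(267.3) = 29.7
  D: 0 + 1(267.3) − 1(195.4) = 71.9
  A: 0 + 3(195.4) = 586.2
Total out = 687.8 mol/s; y_A = 586.2 / 687.8 = 0.8523.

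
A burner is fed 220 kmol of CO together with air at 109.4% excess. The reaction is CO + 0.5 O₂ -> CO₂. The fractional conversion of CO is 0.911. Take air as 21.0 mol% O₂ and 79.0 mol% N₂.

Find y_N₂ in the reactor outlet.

Stoichiometric O₂ = 0.5 × 220 = 110 kmol; O₂ fed = 110 × 2.094 = 230.3 kmol.
N₂ fed = 230.3 × 79/21 = 866.5 kmol.
Fuel reacted = 0.911 × 220 → ξ = 200.4 kmol.
Outlet (n = n₀ + ν ξ):
  CO: 220 − 1(200.4) = 19.58
  O₂: 230.3 − 0.5(200.4) = 130.1
  N₂: 866.5 (inert)
  CO₂: 0 + 1(200.4) = 200.4
Total out = 1217 kmol; y_N₂ = 866.5 / 1217 = 0.7122.

0.712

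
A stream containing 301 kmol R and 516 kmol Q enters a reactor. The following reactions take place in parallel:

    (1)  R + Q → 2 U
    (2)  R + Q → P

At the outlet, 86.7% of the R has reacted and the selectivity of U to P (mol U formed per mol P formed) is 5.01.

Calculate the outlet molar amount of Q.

255 kmol

Conversion of R: R consumed = 0.867 × 301 = 261 kmol = 1ξ₁ + 1ξ₂.
Selectivity: 2ξ₁ / (1ξ₂) = 5.01 → ξ₁ = 2.505 ξ₂.
Substitute: (1·2.505 + 1) ξ₂ = 261 → ξ₂ = 74.46 kmol, ξ₁ = 186.5 kmol.
Outlet amounts (n = n₀ + Σ ν·ξ):
  R: 301 − 1(186.5) − 1(74.46) = 40.03
  Q: 516 − 1(186.5) − 1(74.46) = 255
  U: 0 + 2(186.5) = 373
  P: 0 + 1(74.46) = 74.46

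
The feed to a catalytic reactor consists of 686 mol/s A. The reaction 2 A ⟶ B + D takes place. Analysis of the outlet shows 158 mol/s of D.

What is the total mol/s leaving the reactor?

For D: n = n₀ + 1ξ → 158 = 0 + 1ξ, giving ξ = 158 mol/s.
Outlet amounts (n = n₀ + ν ξ):
  A: 686 − 2(158) = 370
  B: 0 + 1(158) = 158
  D: 0 + 1(158) = 158
Total out = 370 + 158 + 158 = 686 mol/s.

686 mol/s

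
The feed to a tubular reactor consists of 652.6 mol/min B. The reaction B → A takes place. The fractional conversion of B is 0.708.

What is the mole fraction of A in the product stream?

B reacted = 0.708 × 652.6 = 462 mol/min; ν_B = −1, so ξ = 462/1 = 462 mol/min.
Outlet amounts (n = n₀ + ν ξ):
  B: 652.6 − 1(462) = 190.6
  A: 0 + 1(462) = 462
Total out = 652.6 mol/min; y_A = 462 / 652.6 = 0.708.

0.708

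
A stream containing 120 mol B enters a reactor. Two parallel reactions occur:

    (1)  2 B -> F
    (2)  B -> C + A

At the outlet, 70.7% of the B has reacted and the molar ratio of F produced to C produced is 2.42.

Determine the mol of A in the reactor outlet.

Conversion of B: B consumed = 0.707 × 120 = 84.84 mol = 2ξ₁ + 1ξ₂.
Selectivity: 1ξ₁ / (1ξ₂) = 2.42 → ξ₁ = 2.42 ξ₂.
Substitute: (2·2.42 + 1) ξ₂ = 84.84 → ξ₂ = 14.53 mol, ξ₁ = 35.16 mol.
Outlet amounts (n = n₀ + Σ ν·ξ):
  B: 120 − 2(35.16) − 1(14.53) = 35.16
  F: 0 + 1(35.16) = 35.16
  C: 0 + 1(14.53) = 14.53
  A: 0 + 1(14.53) = 14.53

14.5 mol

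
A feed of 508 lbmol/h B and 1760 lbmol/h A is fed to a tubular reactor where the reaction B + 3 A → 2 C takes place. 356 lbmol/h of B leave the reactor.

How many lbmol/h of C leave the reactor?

304 lbmol/h

For B: n = n₀ − 1ξ → 356 = 508 − 1ξ, giving ξ = 152 lbmol/h.
Outlet amounts (n = n₀ + ν ξ):
  B: 508 − 1(152) = 356
  A: 1760 − 3(152) = 1304
  C: 0 + 2(152) = 304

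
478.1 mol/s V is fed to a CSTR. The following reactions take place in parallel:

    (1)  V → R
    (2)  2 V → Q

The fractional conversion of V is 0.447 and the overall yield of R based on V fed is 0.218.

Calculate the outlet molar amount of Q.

54.7 mol/s

Yield of R: 1ξ₁ / 478.1 = 0.218 → ξ₁ = 104.2 mol/s.
Conversion of V: 1ξ₁ + 2ξ₂ = 0.447 × 478.1 = 213.7 → ξ₂ = 54.74 mol/s.
Outlet amounts (n = n₀ + Σ ν·ξ):
  V: 478.1 − 1(104.2) − 2(54.74) = 264.4
  R: 0 + 1(104.2) = 104.2
  Q: 0 + 1(54.74) = 54.74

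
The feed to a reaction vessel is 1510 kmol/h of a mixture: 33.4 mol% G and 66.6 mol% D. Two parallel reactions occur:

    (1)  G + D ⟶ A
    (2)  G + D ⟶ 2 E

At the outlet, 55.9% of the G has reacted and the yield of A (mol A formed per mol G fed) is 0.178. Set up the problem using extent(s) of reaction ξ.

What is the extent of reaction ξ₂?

Yield of A: 1ξ₁ / 504.3 = 0.178 → ξ₁ = 89.77 kmol/h.
Conversion of G: 1ξ₁ + 1ξ₂ = 0.559 × 504.3 = 281.9 → ξ₂ = 192.2 kmol/h.
Outlet amounts (n = n₀ + Σ ν·ξ):
  G: 504.3 − 1(89.77) − 1(192.2) = 222.4
  D: 1006 − 1(89.77) − 1(192.2) = 723.7
  A: 0 + 1(89.77) = 89.77
  E: 0 + 2(192.2) = 384.3

ξ₂ = 192 kmol/h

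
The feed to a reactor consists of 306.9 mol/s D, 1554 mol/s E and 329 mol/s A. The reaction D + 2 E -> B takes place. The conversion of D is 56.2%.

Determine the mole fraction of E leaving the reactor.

D reacted = 0.562 × 306.9 = 172.5 mol/s; ν_D = −1, so ξ = 172.5/1 = 172.5 mol/s.
Outlet amounts (n = n₀ + ν ξ):
  D: 306.9 − 1(172.5) = 134.4
  E: 1554 − 2(172.5) = 1209
  B: 0 + 1(172.5) = 172.5
  A: 329 (inert)
Total out = 1845 mol/s; y_E = 1209 / 1845 = 0.6553.

0.655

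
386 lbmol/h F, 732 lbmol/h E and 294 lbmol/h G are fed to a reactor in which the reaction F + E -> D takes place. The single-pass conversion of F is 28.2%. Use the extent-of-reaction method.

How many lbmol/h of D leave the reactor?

F reacted = 0.282 × 386 = 108.9 lbmol/h; ν_F = −1, so ξ = 108.9/1 = 108.9 lbmol/h.
Outlet amounts (n = n₀ + ν ξ):
  F: 386 − 1(108.9) = 277.1
  E: 732 − 1(108.9) = 623.1
  D: 0 + 1(108.9) = 108.9
  G: 294 (inert)

109 lbmol/h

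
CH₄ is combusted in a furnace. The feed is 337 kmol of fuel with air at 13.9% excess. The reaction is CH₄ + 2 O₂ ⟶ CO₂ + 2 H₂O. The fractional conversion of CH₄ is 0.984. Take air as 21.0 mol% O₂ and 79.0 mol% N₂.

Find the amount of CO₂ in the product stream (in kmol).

332 kmol

Stoichiometric O₂ = 2 × 337 = 674 kmol; O₂ fed = 674 × 1.139 = 767.7 kmol.
N₂ fed = 767.7 × 79/21 = 2888 kmol.
Fuel reacted = 0.984 × 337 → ξ = 331.6 kmol.
Outlet (n = n₀ + ν ξ):
  CH₄: 337 − 1(331.6) = 5.392
  O₂: 767.7 − 2(331.6) = 104.5
  N₂: 2888 (inert)
  CO₂: 0 + 1(331.6) = 331.6
  H₂O: 0 + 2(331.6) = 663.2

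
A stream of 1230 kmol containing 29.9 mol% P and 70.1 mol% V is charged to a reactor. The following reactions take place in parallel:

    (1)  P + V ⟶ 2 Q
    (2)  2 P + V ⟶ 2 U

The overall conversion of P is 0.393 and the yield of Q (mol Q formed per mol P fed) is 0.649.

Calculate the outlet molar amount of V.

730 kmol

Yield of Q: 2ξ₁ / 367.8 = 0.649 → ξ₁ = 119.3 kmol.
Conversion of P: 1ξ₁ + 2ξ₂ = 0.393 × 367.8 = 144.5 → ξ₂ = 12.6 kmol.
Outlet amounts (n = n₀ + Σ ν·ξ):
  P: 367.8 − 1(119.3) − 2(12.6) = 223.2
  V: 862.2 − 1(119.3) − 1(12.6) = 730.3
  Q: 0 + 2(119.3) = 238.7
  U: 0 + 2(12.6) = 25.19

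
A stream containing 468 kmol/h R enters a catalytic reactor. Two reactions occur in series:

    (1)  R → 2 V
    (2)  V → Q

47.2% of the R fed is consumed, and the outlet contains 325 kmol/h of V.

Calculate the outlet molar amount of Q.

117 kmol/h

Conversion of R: R consumed = 1ξ₁ = 0.472 × 468 → ξ₁ = 220.9 kmol/h.
V balance: n_V = 0 + 2ξ₁ − 1ξ₂ = 325 → ξ₂ = (2·220.9 − 325)/1 = 116.8 kmol/h.
Outlet amounts (n = n₀ + Σ ν·ξ):
  R: 468 − 1(220.9) = 247.1
  V: 0 + 2(220.9) − 1(116.8) = 325
  Q: 0 + 1(116.8) = 116.8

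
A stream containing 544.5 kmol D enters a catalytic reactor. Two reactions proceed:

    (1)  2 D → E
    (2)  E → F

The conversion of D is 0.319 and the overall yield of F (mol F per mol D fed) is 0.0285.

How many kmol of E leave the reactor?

71.3 kmol

Conversion of D: D consumed = 2ξ₁ = 0.319 × 544.5 → ξ₁ = 86.85 kmol.
Yield of F: 1ξ₂ / 544.5 = 0.0285 → ξ₂ = 15.52 kmol.
Outlet amounts (n = n₀ + Σ ν·ξ):
  D: 544.5 − 2(86.85) = 370.8
  E: 0 + 1(86.85) − 1(15.52) = 71.33
  F: 0 + 1(15.52) = 15.52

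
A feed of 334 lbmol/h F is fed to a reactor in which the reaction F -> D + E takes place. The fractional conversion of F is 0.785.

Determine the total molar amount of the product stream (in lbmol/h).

596 lbmol/h

F reacted = 0.785 × 334 = 262.2 lbmol/h; ν_F = −1, so ξ = 262.2/1 = 262.2 lbmol/h.
Outlet amounts (n = n₀ + ν ξ):
  F: 334 − 1(262.2) = 71.81
  D: 0 + 1(262.2) = 262.2
  E: 0 + 1(262.2) = 262.2
Total out = 71.81 + 262.2 + 262.2 = 596.2 lbmol/h.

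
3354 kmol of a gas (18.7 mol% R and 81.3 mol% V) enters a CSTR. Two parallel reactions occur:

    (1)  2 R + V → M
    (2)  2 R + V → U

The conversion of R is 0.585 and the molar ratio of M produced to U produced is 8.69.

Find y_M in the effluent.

Conversion of R: R consumed = 0.585 × 627.2 = 366.9 kmol = 2ξ₁ + 2ξ₂.
Selectivity: 1ξ₁ / (1ξ₂) = 8.69 → ξ₁ = 8.69 ξ₂.
Substitute: (2·8.69 + 2) ξ₂ = 366.9 → ξ₂ = 18.93 kmol, ξ₁ = 164.5 kmol.
Outlet amounts (n = n₀ + Σ ν·ξ):
  R: 627.2 − 2(164.5) − 2(18.93) = 260.3
  V: 2727 − 1(164.5) − 1(18.93) = 2543
  M: 0 + 1(164.5) = 164.5
  U: 0 + 1(18.93) = 18.93
Total out = 2987 kmol; y_M = 164.5 / 2987 = 0.05508.

0.0551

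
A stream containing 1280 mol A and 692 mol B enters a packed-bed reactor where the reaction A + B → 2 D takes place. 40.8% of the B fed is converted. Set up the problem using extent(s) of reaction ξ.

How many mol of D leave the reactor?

B reacted = 0.408 × 692 = 282.3 mol; ν_B = −1, so ξ = 282.3/1 = 282.3 mol.
Outlet amounts (n = n₀ + ν ξ):
  A: 1280 − 1(282.3) = 997.7
  B: 692 − 1(282.3) = 409.7
  D: 0 + 2(282.3) = 564.7

565 mol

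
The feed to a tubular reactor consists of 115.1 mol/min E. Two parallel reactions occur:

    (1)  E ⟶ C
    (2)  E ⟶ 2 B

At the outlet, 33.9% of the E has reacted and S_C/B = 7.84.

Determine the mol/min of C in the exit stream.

Conversion of E: E consumed = 0.339 × 115.1 = 39.02 mol/min = 1ξ₁ + 1ξ₂.
Selectivity: 1ξ₁ / (2ξ₂) = 7.84 → ξ₁ = 15.68 ξ₂.
Substitute: (1·15.68 + 1) ξ₂ = 39.02 → ξ₂ = 2.339 mol/min, ξ₁ = 36.68 mol/min.
Outlet amounts (n = n₀ + Σ ν·ξ):
  E: 115.1 − 1(36.68) − 1(2.339) = 76.08
  C: 0 + 1(36.68) = 36.68
  B: 0 + 2(2.339) = 4.679

36.7 mol/min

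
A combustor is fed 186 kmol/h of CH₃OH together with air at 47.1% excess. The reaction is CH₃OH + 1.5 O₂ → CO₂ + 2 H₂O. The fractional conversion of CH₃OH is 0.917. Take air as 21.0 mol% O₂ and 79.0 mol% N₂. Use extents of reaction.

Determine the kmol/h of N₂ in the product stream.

1540 kmol/h

Stoichiometric O₂ = 1.5 × 186 = 279 kmol/h; O₂ fed = 279 × 1.471 = 410.4 kmol/h.
N₂ fed = 410.4 × 79/21 = 1544 kmol/h.
Fuel reacted = 0.917 × 186 → ξ = 170.6 kmol/h.
Outlet (n = n₀ + ν ξ):
  CH₃OH: 186 − 1(170.6) = 15.44
  O₂: 410.4 − 1.5(170.6) = 154.6
  N₂: 1544 (inert)
  CO₂: 0 + 1(170.6) = 170.6
  H₂O: 0 + 2(170.6) = 341.1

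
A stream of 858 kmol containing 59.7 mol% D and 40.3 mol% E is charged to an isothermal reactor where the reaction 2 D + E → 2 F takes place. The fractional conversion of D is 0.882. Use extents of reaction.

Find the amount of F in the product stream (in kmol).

D reacted = 0.882 × 512.2 = 451.8 kmol; ν_D = −2, so ξ = 451.8/2 = 225.9 kmol.
Outlet amounts (n = n₀ + ν ξ):
  D: 512.2 − 2(225.9) = 60.44
  E: 345.8 − 1(225.9) = 119.9
  F: 0 + 2(225.9) = 451.8

452 kmol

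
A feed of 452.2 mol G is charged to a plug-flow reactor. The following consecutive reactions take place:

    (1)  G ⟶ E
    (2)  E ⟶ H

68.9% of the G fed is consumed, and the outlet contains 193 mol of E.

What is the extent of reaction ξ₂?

Conversion of G: G consumed = 1ξ₁ = 0.689 × 452.2 → ξ₁ = 311.6 mol.
E balance: n_E = 0 + 1ξ₁ − 1ξ₂ = 193 → ξ₂ = (1·311.6 − 193)/1 = 118.6 mol.
Outlet amounts (n = n₀ + Σ ν·ξ):
  G: 452.2 − 1(311.6) = 140.6
  E: 0 + 1(311.6) − 1(118.6) = 193
  H: 0 + 1(118.6) = 118.6

ξ₂ = 119 mol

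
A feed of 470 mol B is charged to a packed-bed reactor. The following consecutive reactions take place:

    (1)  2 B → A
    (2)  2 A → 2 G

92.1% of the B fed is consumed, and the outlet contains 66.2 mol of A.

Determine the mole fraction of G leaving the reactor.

Conversion of B: B consumed = 2ξ₁ = 0.921 × 470 → ξ₁ = 216.4 mol.
A balance: n_A = 0 + 1ξ₁ − 2ξ₂ = 66.2 → ξ₂ = (1·216.4 − 66.2)/2 = 75.12 mol.
Outlet amounts (n = n₀ + Σ ν·ξ):
  B: 470 − 2(216.4) = 37.13
  A: 0 + 1(216.4) − 2(75.12) = 66.2
  G: 0 + 2(75.12) = 150.2
Total out = 253.6 mol; y_G = 150.2 / 253.6 = 0.5925.

0.592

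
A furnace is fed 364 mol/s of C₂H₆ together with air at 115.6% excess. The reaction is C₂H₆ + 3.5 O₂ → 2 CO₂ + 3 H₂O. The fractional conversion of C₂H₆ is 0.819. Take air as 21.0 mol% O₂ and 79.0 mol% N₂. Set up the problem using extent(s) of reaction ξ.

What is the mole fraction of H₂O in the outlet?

0.0658

Stoichiometric O₂ = 3.5 × 364 = 1274 mol/s; O₂ fed = 1274 × 2.156 = 2747 mol/s.
N₂ fed = 2747 × 79/21 = 10330 mol/s.
Fuel reacted = 0.819 × 364 → ξ = 298.1 mol/s.
Outlet (n = n₀ + ν ξ):
  C₂H₆: 364 − 1(298.1) = 65.88
  O₂: 2747 − 3.5(298.1) = 1703
  N₂: 10330 (inert)
  CO₂: 0 + 2(298.1) = 596.2
  H₂O: 0 + 3(298.1) = 894.3
Total out = 13590 mol/s; y_H₂O = 894.3 / 13590 = 0.0658.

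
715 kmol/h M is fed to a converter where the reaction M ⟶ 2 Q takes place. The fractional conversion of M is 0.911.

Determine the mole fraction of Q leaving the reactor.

M reacted = 0.911 × 715 = 651.4 kmol/h; ν_M = −1, so ξ = 651.4/1 = 651.4 kmol/h.
Outlet amounts (n = n₀ + ν ξ):
  M: 715 − 1(651.4) = 63.63
  Q: 0 + 2(651.4) = 1303
Total out = 1366 kmol/h; y_Q = 1303 / 1366 = 0.9534.

0.953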